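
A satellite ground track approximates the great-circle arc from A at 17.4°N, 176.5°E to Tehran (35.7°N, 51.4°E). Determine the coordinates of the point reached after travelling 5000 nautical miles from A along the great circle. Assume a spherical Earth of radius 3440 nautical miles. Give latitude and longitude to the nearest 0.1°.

≈ 46.1°N, 77.9°E

The haversine formula gives a central angle δ ≈ 1.845 rad (105.7°) between the endpoints. The total great-circle distance is δ·R ≈ 1.845 × 3440 ≈ 6348 nmi, so the target fraction is f = 5000/6348 ≈ 0.788.
Interpolate at f ≈ 0.788 with slerp weights a = sin((1−f)δ)/sin δ ≈ 0.397, b = sin(fδ)/sin δ ≈ 1.032.
p = a·p₁ + b·p₂ ≈ (0.145, 0.678, 0.721); φ = arcsin(p_z) ≈ 46.11°, λ = atan2(p_y, p_x) ≈ 77.94°.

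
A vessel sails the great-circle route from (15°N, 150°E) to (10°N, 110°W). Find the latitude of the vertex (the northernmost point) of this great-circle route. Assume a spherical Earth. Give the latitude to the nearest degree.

The great circle lies in the plane with unit normal n̂ = (p₁ × p₂)/|p₁ × p₂|.
Here n̂_z ≈ +0.944; the vertex latitude is φ_max = arccos|n̂_z| ≈ 19.3°.

≈ 19°N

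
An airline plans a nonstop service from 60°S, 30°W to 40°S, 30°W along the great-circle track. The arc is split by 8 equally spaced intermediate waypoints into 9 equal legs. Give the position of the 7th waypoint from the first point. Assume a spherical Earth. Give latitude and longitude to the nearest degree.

Write both endpoints as unit vectors p₁, p₂ with components (cos φ cos λ, cos φ sin λ, sin φ).
The central angle between the endpoints is δ = arccos(p₁·p₂) ≈ 0.349 rad (20.0°).
Interpolate at f = 7/9 with slerp weights a = sin((1−f)δ)/sin δ ≈ 0.227, b = sin(fδ)/sin δ ≈ 0.784.
p = a·p₁ + b·p₂ ≈ (0.618, -0.357, -0.700); φ = arcsin(p_z) ≈ -44.44°, λ = atan2(p_y, p_x) ≈ -30.00°.

≈ 44°S, 30°W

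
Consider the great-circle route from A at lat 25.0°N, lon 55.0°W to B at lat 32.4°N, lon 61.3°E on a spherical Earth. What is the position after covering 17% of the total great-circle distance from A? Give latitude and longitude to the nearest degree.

≈ lat 35°N, lon 40°W

Write both endpoints as unit vectors p₁, p₂ with components (cos φ cos λ, cos φ sin λ, sin φ).
The central angle between the endpoints is δ = arccos(p₁·p₂) ≈ 1.684 rad (96.5°).
Interpolate at f = 0.17 with slerp weights a = sin((1−f)δ)/sin δ ≈ 0.991, b = sin(fδ)/sin δ ≈ 0.284.
p = a·p₁ + b·p₂ ≈ (0.631, -0.526, 0.571); φ = arcsin(p_z) ≈ 34.83°, λ = atan2(p_y, p_x) ≈ -39.81°.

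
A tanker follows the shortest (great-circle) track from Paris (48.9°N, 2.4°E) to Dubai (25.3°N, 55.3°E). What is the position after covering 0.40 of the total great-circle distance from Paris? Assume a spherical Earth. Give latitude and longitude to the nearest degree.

≈ 42°N, 28°E

Write both endpoints as unit vectors p₁, p₂ with components (cos φ cos λ, cos φ sin λ, sin φ).
The central angle between the endpoints is δ = arccos(p₁·p₂) ≈ 0.822 rad (47.1°).
Interpolate at f = 0.40 with slerp weights a = sin((1−f)δ)/sin δ ≈ 0.646, b = sin(fδ)/sin δ ≈ 0.441.
p = a·p₁ + b·p₂ ≈ (0.651, 0.345, 0.675); φ = arcsin(p_z) ≈ 42.49°, λ = atan2(p_y, p_x) ≈ 27.94°.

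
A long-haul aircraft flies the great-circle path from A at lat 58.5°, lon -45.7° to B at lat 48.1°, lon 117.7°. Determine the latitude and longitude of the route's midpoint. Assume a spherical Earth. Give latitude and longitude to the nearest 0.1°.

Convert each endpoint to a unit vector on the sphere (x = cos φ cos λ, y = cos φ sin λ, z = sin φ).
The central angle between the endpoints is δ = arccos(p₁·p₂) ≈ 1.266 rad (72.5°).
Interpolate at f = 1/2 with slerp weights a = sin((1−f)δ)/sin δ ≈ 0.620, b = sin(fδ)/sin δ ≈ 0.620.
p = a·p₁ + b·p₂ ≈ (0.034, 0.135, 0.990); φ = arcsin(p_z) ≈ 82.01°, λ = atan2(p_y, p_x) ≈ 75.93°.

≈ lat 82.0°, lon 75.9°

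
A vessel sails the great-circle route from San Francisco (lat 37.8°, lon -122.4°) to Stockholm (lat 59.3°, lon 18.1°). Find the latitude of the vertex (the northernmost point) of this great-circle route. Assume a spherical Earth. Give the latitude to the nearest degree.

≈ 75°

The great circle lies in the plane with unit normal n̂ = (p₁ × p₂)/|p₁ × p₂|.
Here n̂_z ≈ +0.263; the vertex latitude is φ_max = arccos|n̂_z| ≈ 74.8°.
Check via Clairaut: cos φ_max = |cos φ₁| · sin C = cos(37.8°)·sin(19.4°) ≈ 0.263, again giving ≈ 74.8°.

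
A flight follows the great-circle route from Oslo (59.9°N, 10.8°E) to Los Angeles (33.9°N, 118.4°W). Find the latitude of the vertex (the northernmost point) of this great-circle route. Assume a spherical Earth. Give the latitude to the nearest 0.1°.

≈ 70.7°N

The great circle lies in the plane with unit normal n̂ = (p₁ × p₂)/|p₁ × p₂|.
Here n̂_z ≈ -0.331; the vertex latitude is φ_max = arccos|n̂_z| ≈ 70.7°.
Check via Clairaut: cos φ_max = |cos φ₁| · sin C = cos(59.9°)·sin(41.2°) ≈ 0.331, again giving ≈ 70.7°.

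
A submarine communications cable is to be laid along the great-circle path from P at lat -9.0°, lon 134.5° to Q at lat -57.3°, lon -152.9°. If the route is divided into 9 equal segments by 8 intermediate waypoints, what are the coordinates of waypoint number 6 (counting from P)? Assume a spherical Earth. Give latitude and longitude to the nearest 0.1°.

From cos δ = sin φ₁ sin φ₂ + cos φ₁ cos φ₂ cos Δλ, the central angle is δ ≈ 1.275 rad (73.1°).
Interpolate at f = 6/9 with slerp weights a = sin((1−f)δ)/sin δ ≈ 0.431, b = sin(fδ)/sin δ ≈ 0.785.
p = a·p₁ + b·p₂ ≈ (-0.676, 0.110, -0.728); φ = arcsin(p_z) ≈ -46.75°, λ = atan2(p_y, p_x) ≈ 170.73°.

≈ lat -46.8°, lon 170.7°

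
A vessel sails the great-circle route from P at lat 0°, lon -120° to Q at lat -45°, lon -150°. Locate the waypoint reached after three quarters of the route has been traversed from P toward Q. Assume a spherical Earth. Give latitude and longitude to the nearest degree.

The haversine formula gives a central angle δ ≈ 0.912 rad (52.2°) between the endpoints.
Interpolate at f = 3/4 with slerp weights a = sin((1−f)δ)/sin δ ≈ 0.286, b = sin(fδ)/sin δ ≈ 0.799.
p = a·p₁ + b·p₂ ≈ (-0.632, -0.530, -0.565); φ = arcsin(p_z) ≈ -34.41°, λ = atan2(p_y, p_x) ≈ -140.03°.

≈ lat -34°, lon -140°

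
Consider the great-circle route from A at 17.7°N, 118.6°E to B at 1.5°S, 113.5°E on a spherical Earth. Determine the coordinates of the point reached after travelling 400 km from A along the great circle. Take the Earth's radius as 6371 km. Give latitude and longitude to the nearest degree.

Convert each endpoint to a unit vector on the sphere (x = cos φ cos λ, y = cos φ sin λ, z = sin φ).
The central angle between the endpoints is δ = arccos(p₁·p₂) ≈ 0.346 rad (19.8°). The total great-circle distance is δ·R ≈ 0.346 × 6371 ≈ 2207 km, so the target fraction is f = 400/2207 ≈ 0.181.
Interpolate at f ≈ 0.181 with slerp weights a = sin((1−f)δ)/sin δ ≈ 0.824, b = sin(fδ)/sin δ ≈ 0.185.
p = a·p₁ + b·p₂ ≈ (-0.450, 0.859, 0.246); φ = arcsin(p_z) ≈ 14.23°, λ = atan2(p_y, p_x) ≈ 117.63°.

≈ 14°N, 118°E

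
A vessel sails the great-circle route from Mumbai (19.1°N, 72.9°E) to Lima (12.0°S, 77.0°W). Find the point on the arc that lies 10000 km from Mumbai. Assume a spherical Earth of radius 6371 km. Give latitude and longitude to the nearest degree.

Convert each endpoint to a unit vector on the sphere (x = cos φ cos λ, y = cos φ sin λ, z = sin φ).
The central angle between the endpoints is δ = arccos(p₁·p₂) ≈ 2.621 rad (150.2°). The total great-circle distance is δ·R ≈ 2.621 × 6371 ≈ 16701 km, so the target fraction is f = 10000/16701 ≈ 0.599.
Interpolate at f ≈ 0.599 with slerp weights a = sin((1−f)δ)/sin δ ≈ 1.747, b = sin(fδ)/sin δ ≈ 2.012.
p = a·p₁ + b·p₂ ≈ (0.928, -0.340, 0.153); φ = arcsin(p_z) ≈ 8.82°, λ = atan2(p_y, p_x) ≈ -20.11°.

≈ 9°N, 20°W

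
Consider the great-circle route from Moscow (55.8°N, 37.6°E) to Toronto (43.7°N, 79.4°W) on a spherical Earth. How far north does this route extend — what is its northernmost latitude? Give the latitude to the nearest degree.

The great circle lies in the plane with unit normal n̂ = (p₁ × p₂)/|p₁ × p₂|.
Here n̂_z ≈ -0.393; the vertex latitude is φ_max = arccos|n̂_z| ≈ 66.9°.

≈ 67°N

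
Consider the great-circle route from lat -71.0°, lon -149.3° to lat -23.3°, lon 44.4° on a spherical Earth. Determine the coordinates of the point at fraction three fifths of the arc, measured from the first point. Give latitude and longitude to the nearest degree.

Convert each endpoint to a unit vector on the sphere (x = cos φ cos λ, y = cos φ sin λ, z = sin φ).
The central angle between the endpoints is δ = arccos(p₁·p₂) ≈ 1.487 rad (85.2°).
Interpolate at f = 3/5 with slerp weights a = sin((1−f)δ)/sin δ ≈ 0.562, b = sin(fδ)/sin δ ≈ 0.781.
p = a·p₁ + b·p₂ ≈ (0.355, 0.409, -0.841); φ = arcsin(p_z) ≈ -57.22°, λ = atan2(p_y, p_x) ≈ 48.99°.

≈ lat -57°, lon 49°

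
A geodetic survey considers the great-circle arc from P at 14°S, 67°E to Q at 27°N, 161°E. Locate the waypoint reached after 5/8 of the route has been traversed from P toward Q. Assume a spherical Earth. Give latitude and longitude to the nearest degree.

Convert each endpoint to a unit vector on the sphere (x = cos φ cos λ, y = cos φ sin λ, z = sin φ).
The central angle between the endpoints is δ = arccos(p₁·p₂) ≈ 1.742 rad (99.8°).
Interpolate at f = 5/8 with slerp weights a = sin((1−f)δ)/sin δ ≈ 0.617, b = sin(fδ)/sin δ ≈ 0.899.
p = a·p₁ + b·p₂ ≈ (-0.524, 0.812, 0.259); φ = arcsin(p_z) ≈ 15.01°, λ = atan2(p_y, p_x) ≈ 122.83°.

≈ 15°N, 123°E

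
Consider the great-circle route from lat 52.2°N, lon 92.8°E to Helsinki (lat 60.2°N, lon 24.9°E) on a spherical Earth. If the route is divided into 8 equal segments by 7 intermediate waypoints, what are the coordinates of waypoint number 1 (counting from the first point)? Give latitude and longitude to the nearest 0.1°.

The haversine formula gives a central angle δ ≈ 0.643 rad (36.8°) between the endpoints.
Interpolate at f = 1/8 with slerp weights a = sin((1−f)δ)/sin δ ≈ 0.890, b = sin(fδ)/sin δ ≈ 0.134.
p = a·p₁ + b·p₂ ≈ (0.034, 0.573, 0.819); φ = arcsin(p_z) ≈ 55.00°, λ = atan2(p_y, p_x) ≈ 86.63°.

≈ lat 55.0°N, lon 86.6°E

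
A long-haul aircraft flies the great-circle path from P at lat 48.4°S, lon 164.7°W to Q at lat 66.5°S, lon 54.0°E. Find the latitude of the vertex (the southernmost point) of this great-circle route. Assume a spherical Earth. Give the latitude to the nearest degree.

The great circle lies in the plane with unit normal n̂ = (p₁ × p₂)/|p₁ × p₂|.
Here n̂_z ≈ -0.189; the vertex latitude is φ_max = arccos|n̂_z| ≈ 79.1°.
Check via Clairaut: cos φ_max = |cos φ₁| · sin C = cos(48.4°)·sin(163.5°) ≈ 0.189, again giving ≈ 79.1°.

≈ 79°S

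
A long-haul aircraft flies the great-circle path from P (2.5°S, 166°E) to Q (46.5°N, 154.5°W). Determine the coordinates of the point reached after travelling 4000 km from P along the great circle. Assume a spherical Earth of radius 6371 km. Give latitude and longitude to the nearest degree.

≈ (28°N, 174°W)

Convert each endpoint to a unit vector on the sphere (x = cos φ cos λ, y = cos φ sin λ, z = sin φ).
The central angle between the endpoints is δ = arccos(p₁·p₂) ≈ 1.048 rad (60.1°). The total great-circle distance is δ·R ≈ 1.048 × 6371 ≈ 6679 km, so the target fraction is f = 4000/6679 ≈ 0.599.
Interpolate at f ≈ 0.599 with slerp weights a = sin((1−f)δ)/sin δ ≈ 0.471, b = sin(fδ)/sin δ ≈ 0.678.
p = a·p₁ + b·p₂ ≈ (-0.878, -0.087, 0.471); φ = arcsin(p_z) ≈ 28.11°, λ = atan2(p_y, p_x) ≈ -174.34°.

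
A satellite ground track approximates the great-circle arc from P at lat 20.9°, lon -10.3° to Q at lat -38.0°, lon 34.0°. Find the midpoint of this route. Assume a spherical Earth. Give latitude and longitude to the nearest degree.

The haversine formula gives a central angle δ ≈ 1.259 rad (72.1°) between the endpoints.
Interpolate at f = 1/2 with slerp weights a = sin((1−f)δ)/sin δ ≈ 0.618, b = sin(fδ)/sin δ ≈ 0.618.
p = a·p₁ + b·p₂ ≈ (0.972, 0.169, -0.160); φ = arcsin(p_z) ≈ -9.21°, λ = atan2(p_y, p_x) ≈ 9.87°.

≈ lat -9°, lon 10°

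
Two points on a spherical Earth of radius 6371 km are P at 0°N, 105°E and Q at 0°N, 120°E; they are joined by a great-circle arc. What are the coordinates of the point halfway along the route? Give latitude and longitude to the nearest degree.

Write both endpoints as unit vectors p₁, p₂ with components (cos φ cos λ, cos φ sin λ, sin φ).
The central angle between the endpoints is δ = arccos(p₁·p₂) ≈ 0.262 rad (15.0°).
Interpolate at f = 1/2 with slerp weights a = sin((1−f)δ)/sin δ ≈ 0.504, b = sin(fδ)/sin δ ≈ 0.504.
p = a·p₁ + b·p₂ ≈ (-0.383, 0.924, 0.000); φ = arcsin(p_z) ≈ 0.00°, λ = atan2(p_y, p_x) ≈ 112.50°.

≈ 0°N, 112°E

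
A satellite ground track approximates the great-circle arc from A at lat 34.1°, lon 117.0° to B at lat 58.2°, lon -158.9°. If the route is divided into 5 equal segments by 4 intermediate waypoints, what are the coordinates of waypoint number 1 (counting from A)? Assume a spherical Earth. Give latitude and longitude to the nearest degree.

≈ lat 43°, lon 127°

Write both endpoints as unit vectors p₁, p₂ with components (cos φ cos λ, cos φ sin λ, sin φ).
The central angle between the endpoints is δ = arccos(p₁·p₂) ≈ 1.022 rad (58.6°).
Interpolate at f = 1/5 with slerp weights a = sin((1−f)δ)/sin δ ≈ 0.855, b = sin(fδ)/sin δ ≈ 0.238.
p = a·p₁ + b·p₂ ≈ (-0.438, 0.586, 0.682); φ = arcsin(p_z) ≈ 42.97°, λ = atan2(p_y, p_x) ≈ 126.81°.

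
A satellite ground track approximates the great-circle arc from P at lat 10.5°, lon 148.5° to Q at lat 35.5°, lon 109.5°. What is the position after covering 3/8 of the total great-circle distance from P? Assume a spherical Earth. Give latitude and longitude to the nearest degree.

Write both endpoints as unit vectors p₁, p₂ with components (cos φ cos λ, cos φ sin λ, sin φ).
The central angle between the endpoints is δ = arccos(p₁·p₂) ≈ 0.756 rad (43.3°).
Interpolate at f = 3/8 with slerp weights a = sin((1−f)δ)/sin δ ≈ 0.663, b = sin(fδ)/sin δ ≈ 0.408.
p = a·p₁ + b·p₂ ≈ (-0.667, 0.654, 0.358); φ = arcsin(p_z) ≈ 20.96°, λ = atan2(p_y, p_x) ≈ 135.58°.

≈ lat 21°, lon 136°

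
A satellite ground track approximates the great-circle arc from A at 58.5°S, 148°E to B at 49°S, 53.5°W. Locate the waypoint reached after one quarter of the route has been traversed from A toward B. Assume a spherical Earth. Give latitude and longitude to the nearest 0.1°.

≈ 75.1°S, 165.5°E

The haversine formula gives a central angle δ ≈ 1.240 rad (71.1°) between the endpoints.
Interpolate at f = 1/4 with slerp weights a = sin((1−f)δ)/sin δ ≈ 0.848, b = sin(fδ)/sin δ ≈ 0.323.
p = a·p₁ + b·p₂ ≈ (-0.250, 0.065, -0.966); φ = arcsin(p_z) ≈ -75.05°, λ = atan2(p_y, p_x) ≈ 165.50°.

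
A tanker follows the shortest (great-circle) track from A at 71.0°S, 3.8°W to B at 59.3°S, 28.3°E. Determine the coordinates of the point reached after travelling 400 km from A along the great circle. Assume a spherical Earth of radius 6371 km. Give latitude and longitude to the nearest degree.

Write both endpoints as unit vectors p₁, p₂ with components (cos φ cos λ, cos φ sin λ, sin φ).
The central angle between the endpoints is δ = arccos(p₁·p₂) ≈ 0.305 rad (17.5°). The total great-circle distance is δ·R ≈ 0.305 × 6371 ≈ 1944 km, so the target fraction is f = 400/1944 ≈ 0.206.
Interpolate at f ≈ 0.206 with slerp weights a = sin((1−f)δ)/sin δ ≈ 0.799, b = sin(fδ)/sin δ ≈ 0.209.
p = a·p₁ + b·p₂ ≈ (0.353, 0.033, -0.935); φ = arcsin(p_z) ≈ -69.21°, λ = atan2(p_y, p_x) ≈ 5.39°.

≈ 69°S, 5°E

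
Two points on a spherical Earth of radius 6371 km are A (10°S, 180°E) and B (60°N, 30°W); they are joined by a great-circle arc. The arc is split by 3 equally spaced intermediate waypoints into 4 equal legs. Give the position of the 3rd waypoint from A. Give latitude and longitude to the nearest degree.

≈ (71°N, 108°W)

Write both endpoints as unit vectors p₁, p₂ with components (cos φ cos λ, cos φ sin λ, sin φ).
The central angle between the endpoints is δ = arccos(p₁·p₂) ≈ 2.186 rad (125.2°).
Interpolate at f = 3/4 with slerp weights a = sin((1−f)δ)/sin δ ≈ 0.636, b = sin(fδ)/sin δ ≈ 1.221.
p = a·p₁ + b·p₂ ≈ (-0.098, -0.305, 0.947); φ = arcsin(p_z) ≈ 71.30°, λ = atan2(p_y, p_x) ≈ -107.73°.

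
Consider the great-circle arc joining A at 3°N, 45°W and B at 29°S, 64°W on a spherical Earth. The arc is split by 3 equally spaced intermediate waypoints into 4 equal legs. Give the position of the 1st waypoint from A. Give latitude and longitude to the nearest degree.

≈ 5°S, 49°W

Write both endpoints as unit vectors p₁, p₂ with components (cos φ cos λ, cos φ sin λ, sin φ).
The central angle between the endpoints is δ = arccos(p₁·p₂) ≈ 0.643 rad (36.8°).
Interpolate at f = 1/4 with slerp weights a = sin((1−f)δ)/sin δ ≈ 0.773, b = sin(fδ)/sin δ ≈ 0.267.
p = a·p₁ + b·p₂ ≈ (0.649, -0.756, -0.089); φ = arcsin(p_z) ≈ -5.10°, λ = atan2(p_y, p_x) ≈ -49.38°.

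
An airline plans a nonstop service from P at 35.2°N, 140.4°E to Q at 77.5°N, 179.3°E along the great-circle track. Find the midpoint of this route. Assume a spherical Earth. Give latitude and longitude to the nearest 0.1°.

Convert each endpoint to a unit vector on the sphere (x = cos φ cos λ, y = cos φ sin λ, z = sin φ).
The central angle between the endpoints is δ = arccos(p₁·p₂) ≈ 0.795 rad (45.5°).
Interpolate at f = 1/2 with slerp weights a = sin((1−f)δ)/sin δ ≈ 0.542, b = sin(fδ)/sin δ ≈ 0.542.
p = a·p₁ + b·p₂ ≈ (-0.459, 0.284, 0.842); φ = arcsin(p_z) ≈ 57.35°, λ = atan2(p_y, p_x) ≈ 148.25°.

≈ 57.4°N, 148.3°E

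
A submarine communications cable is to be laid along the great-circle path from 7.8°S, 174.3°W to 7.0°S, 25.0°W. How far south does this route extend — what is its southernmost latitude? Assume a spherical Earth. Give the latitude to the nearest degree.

≈ 26°S

The great circle lies in the plane with unit normal n̂ = (p₁ × p₂)/|p₁ × p₂|.
Here n̂_z ≈ +0.898; the vertex latitude is φ_max = arccos|n̂_z| ≈ 26.1°.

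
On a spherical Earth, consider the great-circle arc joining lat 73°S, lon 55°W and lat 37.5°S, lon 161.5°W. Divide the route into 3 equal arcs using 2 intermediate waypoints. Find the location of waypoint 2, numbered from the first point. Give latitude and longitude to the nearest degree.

≈ lat 56°S, lon 150°W

Convert each endpoint to a unit vector on the sphere (x = cos φ cos λ, y = cos φ sin λ, z = sin φ).
The central angle between the endpoints is δ = arccos(p₁·p₂) ≈ 1.028 rad (58.9°).
Interpolate at f = 2/3 with slerp weights a = sin((1−f)δ)/sin δ ≈ 0.392, b = sin(fδ)/sin δ ≈ 0.739.
p = a·p₁ + b·p₂ ≈ (-0.490, -0.280, -0.825); φ = arcsin(p_z) ≈ -55.62°, λ = atan2(p_y, p_x) ≈ -150.27°.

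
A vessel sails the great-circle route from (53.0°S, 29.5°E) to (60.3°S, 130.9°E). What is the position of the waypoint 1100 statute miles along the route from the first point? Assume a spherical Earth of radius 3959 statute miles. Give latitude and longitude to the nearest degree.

≈ (64°S, 52°E)

The haversine formula gives a central angle δ ≈ 0.883 rad (50.6°) between the endpoints. The total great-circle distance is δ·R ≈ 0.883 × 3959 ≈ 3496 mi, so the target fraction is f = 1100/3496 ≈ 0.315.
Interpolate at f ≈ 0.315 with slerp weights a = sin((1−f)δ)/sin δ ≈ 0.736, b = sin(fδ)/sin δ ≈ 0.355.
p = a·p₁ + b·p₂ ≈ (0.271, 0.351, -0.896); φ = arcsin(p_z) ≈ -63.69°, λ = atan2(p_y, p_x) ≈ 52.39°.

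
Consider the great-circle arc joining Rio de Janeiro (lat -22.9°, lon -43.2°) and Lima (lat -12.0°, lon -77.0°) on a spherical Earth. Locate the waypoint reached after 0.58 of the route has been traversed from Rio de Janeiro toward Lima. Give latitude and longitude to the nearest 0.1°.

The haversine formula gives a central angle δ ≈ 0.592 rad (33.9°) between the endpoints.
Interpolate at f = 0.58 with slerp weights a = sin((1−f)δ)/sin δ ≈ 0.441, b = sin(fδ)/sin δ ≈ 0.603.
p = a·p₁ + b·p₂ ≈ (0.429, -0.853, -0.297); φ = arcsin(p_z) ≈ -17.28°, λ = atan2(p_y, p_x) ≈ -63.31°.

≈ lat -17.3°, lon -63.3°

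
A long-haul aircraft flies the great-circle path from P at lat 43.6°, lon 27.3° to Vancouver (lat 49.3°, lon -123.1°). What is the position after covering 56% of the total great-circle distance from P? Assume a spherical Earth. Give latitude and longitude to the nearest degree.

≈ lat 76°, lon -58°

The haversine formula gives a central angle δ ≈ 1.458 rad (83.6°) between the endpoints.
Interpolate at f = 0.56 with slerp weights a = sin((1−f)δ)/sin δ ≈ 0.602, b = sin(fδ)/sin δ ≈ 0.734.
p = a·p₁ + b·p₂ ≈ (0.126, -0.201, 0.971); φ = arcsin(p_z) ≈ 76.28°, λ = atan2(p_y, p_x) ≈ -57.79°.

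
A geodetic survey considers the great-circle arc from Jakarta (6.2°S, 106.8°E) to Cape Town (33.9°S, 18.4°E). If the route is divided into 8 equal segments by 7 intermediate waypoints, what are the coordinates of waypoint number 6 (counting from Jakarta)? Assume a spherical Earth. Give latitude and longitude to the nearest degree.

≈ 33°S, 44°E

Write both endpoints as unit vectors p₁, p₂ with components (cos φ cos λ, cos φ sin λ, sin φ).
The central angle between the endpoints is δ = arccos(p₁·p₂) ≈ 1.487 rad (85.2°).
Interpolate at f = 6/8 with slerp weights a = sin((1−f)δ)/sin δ ≈ 0.365, b = sin(fδ)/sin δ ≈ 0.901.
p = a·p₁ + b·p₂ ≈ (0.605, 0.583, -0.542); φ = arcsin(p_z) ≈ -32.82°, λ = atan2(p_y, p_x) ≈ 43.94°.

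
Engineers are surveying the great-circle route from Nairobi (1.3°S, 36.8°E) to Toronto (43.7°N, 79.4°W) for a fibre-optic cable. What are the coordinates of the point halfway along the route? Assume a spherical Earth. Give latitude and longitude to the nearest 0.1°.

≈ 35.4°N, 6.8°W

From cos δ = sin φ₁ sin φ₂ + cos φ₁ cos φ₂ cos Δλ, the central angle is δ ≈ 1.912 rad (109.6°).
Interpolate at f = 1/2 with slerp weights a = sin((1−f)δ)/sin δ ≈ 0.867, b = sin(fδ)/sin δ ≈ 0.867.
p = a·p₁ + b·p₂ ≈ (0.809, -0.097, 0.579); φ = arcsin(p_z) ≈ 35.40°, λ = atan2(p_y, p_x) ≈ -6.83°.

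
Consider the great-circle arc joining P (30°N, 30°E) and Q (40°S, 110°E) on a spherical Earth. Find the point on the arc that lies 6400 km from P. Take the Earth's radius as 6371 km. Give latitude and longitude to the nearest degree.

≈ (11°S, 72°E)

Write both endpoints as unit vectors p₁, p₂ with components (cos φ cos λ, cos φ sin λ, sin φ).
The central angle between the endpoints is δ = arccos(p₁·p₂) ≈ 1.778 rad (101.9°). The total great-circle distance is δ·R ≈ 1.778 × 6371 ≈ 11331 km, so the target fraction is f = 6400/11331 ≈ 0.565.
Interpolate at f ≈ 0.565 with slerp weights a = sin((1−f)δ)/sin δ ≈ 0.714, b = sin(fδ)/sin δ ≈ 0.862.
p = a·p₁ + b·p₂ ≈ (0.310, 0.930, -0.197); φ = arcsin(p_z) ≈ -11.37°, λ = atan2(p_y, p_x) ≈ 71.58°.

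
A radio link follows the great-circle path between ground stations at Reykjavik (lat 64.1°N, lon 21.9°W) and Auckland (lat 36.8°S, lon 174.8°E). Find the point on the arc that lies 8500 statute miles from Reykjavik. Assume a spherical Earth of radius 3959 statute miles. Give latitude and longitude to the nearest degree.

≈ lat 10°S, lon 178°W

Write both endpoints as unit vectors p₁, p₂ with components (cos φ cos λ, cos φ sin λ, sin φ).
The central angle between the endpoints is δ = arccos(p₁·p₂) ≈ 2.634 rad (150.9°). The total great-circle distance is δ·R ≈ 2.634 × 3959 ≈ 10428 mi, so the target fraction is f = 8500/10428 ≈ 0.815.
Interpolate at f ≈ 0.815 with slerp weights a = sin((1−f)δ)/sin δ ≈ 0.962, b = sin(fδ)/sin δ ≈ 1.725.
p = a·p₁ + b·p₂ ≈ (-0.985, -0.032, -0.167); φ = arcsin(p_z) ≈ -9.64°, λ = atan2(p_y, p_x) ≈ -178.16°.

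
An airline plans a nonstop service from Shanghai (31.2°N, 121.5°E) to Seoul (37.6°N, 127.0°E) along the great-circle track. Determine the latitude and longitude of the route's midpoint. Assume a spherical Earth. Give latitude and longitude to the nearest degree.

≈ (34°N, 124°E)

The haversine formula gives a central angle δ ≈ 0.137 rad (7.8°) between the endpoints.
Interpolate at f = 1/2 with slerp weights a = sin((1−f)δ)/sin δ ≈ 0.501, b = sin(fδ)/sin δ ≈ 0.501.
p = a·p₁ + b·p₂ ≈ (-0.463, 0.683, 0.565); φ = arcsin(p_z) ≈ 34.43°, λ = atan2(p_y, p_x) ≈ 124.14°.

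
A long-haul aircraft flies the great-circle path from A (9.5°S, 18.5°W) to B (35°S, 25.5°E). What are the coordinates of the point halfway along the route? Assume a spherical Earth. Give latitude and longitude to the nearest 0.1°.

From cos δ = sin φ₁ sin φ₂ + cos φ₁ cos φ₂ cos Δλ, the central angle is δ ≈ 0.829 rad (47.5°).
Interpolate at f = 1/2 with slerp weights a = sin((1−f)δ)/sin δ ≈ 0.546, b = sin(fδ)/sin δ ≈ 0.546.
p = a·p₁ + b·p₂ ≈ (0.915, 0.022, -0.403); φ = arcsin(p_z) ≈ -23.79°, λ = atan2(p_y, p_x) ≈ 1.36°.

≈ (23.8°S, 1.4°E)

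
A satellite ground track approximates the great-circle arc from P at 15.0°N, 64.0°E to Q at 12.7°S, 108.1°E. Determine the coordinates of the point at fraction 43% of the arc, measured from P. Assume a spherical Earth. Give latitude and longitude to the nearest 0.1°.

Convert each endpoint to a unit vector on the sphere (x = cos φ cos λ, y = cos φ sin λ, z = sin φ).
The central angle between the endpoints is δ = arccos(p₁·p₂) ≈ 0.902 rad (51.7°).
Interpolate at f = 0.43 with slerp weights a = sin((1−f)δ)/sin δ ≈ 0.627, b = sin(fδ)/sin δ ≈ 0.482.
p = a·p₁ + b·p₂ ≈ (0.119, 0.991, 0.056); φ = arcsin(p_z) ≈ 3.23°, λ = atan2(p_y, p_x) ≈ 83.14°.

≈ 3.2°N, 83.1°E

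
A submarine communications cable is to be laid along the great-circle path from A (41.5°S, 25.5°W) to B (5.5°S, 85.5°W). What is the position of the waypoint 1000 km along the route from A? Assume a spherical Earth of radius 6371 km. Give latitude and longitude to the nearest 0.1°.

≈ (38.4°S, 36.5°W)

From cos δ = sin φ₁ sin φ₂ + cos φ₁ cos φ₂ cos Δλ, the central angle is δ ≈ 1.119 rad (64.1°). The total great-circle distance is δ·R ≈ 1.119 × 6371 ≈ 7131 km, so the target fraction is f = 1000/7131 ≈ 0.140.
Interpolate at f ≈ 0.140 with slerp weights a = sin((1−f)δ)/sin δ ≈ 0.912, b = sin(fδ)/sin δ ≈ 0.174.
p = a·p₁ + b·p₂ ≈ (0.630, -0.466, -0.621); φ = arcsin(p_z) ≈ -38.38°, λ = atan2(p_y, p_x) ≈ -36.51°.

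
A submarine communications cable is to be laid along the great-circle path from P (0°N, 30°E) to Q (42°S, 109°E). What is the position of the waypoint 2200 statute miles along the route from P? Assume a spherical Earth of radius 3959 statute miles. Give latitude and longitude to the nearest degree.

≈ (21°S, 55°E)

Write both endpoints as unit vectors p₁, p₂ with components (cos φ cos λ, cos φ sin λ, sin φ).
The central angle between the endpoints is δ = arccos(p₁·p₂) ≈ 1.429 rad (81.8°). The total great-circle distance is δ·R ≈ 1.429 × 3959 ≈ 5656 mi, so the target fraction is f = 2200/5656 ≈ 0.389.
Interpolate at f ≈ 0.389 with slerp weights a = sin((1−f)δ)/sin δ ≈ 0.774, b = sin(fδ)/sin δ ≈ 0.533.
p = a·p₁ + b·p₂ ≈ (0.541, 0.761, -0.357); φ = arcsin(p_z) ≈ -20.89°, λ = atan2(p_y, p_x) ≈ 54.59°.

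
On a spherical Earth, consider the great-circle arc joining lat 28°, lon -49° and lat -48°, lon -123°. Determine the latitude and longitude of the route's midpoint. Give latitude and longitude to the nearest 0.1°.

Convert each endpoint to a unit vector on the sphere (x = cos φ cos λ, y = cos φ sin λ, z = sin φ).
The central angle between the endpoints is δ = arccos(p₁·p₂) ≈ 1.758 rad (100.7°).
Interpolate at f = 1/2 with slerp weights a = sin((1−f)δ)/sin δ ≈ 0.784, b = sin(fδ)/sin δ ≈ 0.784.
p = a·p₁ + b·p₂ ≈ (0.168, -0.962, -0.214); φ = arcsin(p_z) ≈ -12.39°, λ = atan2(p_y, p_x) ≈ -80.07°.

≈ lat -12.4°, lon -80.1°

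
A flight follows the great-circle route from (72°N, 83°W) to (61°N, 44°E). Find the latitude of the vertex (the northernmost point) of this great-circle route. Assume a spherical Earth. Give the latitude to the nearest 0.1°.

≈ 79.7°N

The great circle lies in the plane with unit normal n̂ = (p₁ × p₂)/|p₁ × p₂|.
Here n̂_z ≈ +0.178; the vertex latitude is φ_max = arccos|n̂_z| ≈ 79.7°.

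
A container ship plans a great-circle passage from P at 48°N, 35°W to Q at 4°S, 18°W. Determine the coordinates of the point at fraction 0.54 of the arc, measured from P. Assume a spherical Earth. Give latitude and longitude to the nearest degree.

The haversine formula gives a central angle δ ≈ 0.944 rad (54.1°) between the endpoints.
Interpolate at f = 0.54 with slerp weights a = sin((1−f)δ)/sin δ ≈ 0.519, b = sin(fδ)/sin δ ≈ 0.603.
p = a·p₁ + b·p₂ ≈ (0.856, -0.385, 0.344); φ = arcsin(p_z) ≈ 20.12°, λ = atan2(p_y, p_x) ≈ -24.21°.

≈ 20°N, 24°W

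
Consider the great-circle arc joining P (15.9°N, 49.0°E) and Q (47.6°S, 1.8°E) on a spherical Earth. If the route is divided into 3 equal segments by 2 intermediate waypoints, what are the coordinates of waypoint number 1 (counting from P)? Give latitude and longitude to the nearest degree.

≈ (6°S, 36°E)

Write both endpoints as unit vectors p₁, p₂ with components (cos φ cos λ, cos φ sin λ, sin φ).
The central angle between the endpoints is δ = arccos(p₁·p₂) ≈ 1.330 rad (76.2°).
Interpolate at f = 1/3 with slerp weights a = sin((1−f)δ)/sin δ ≈ 0.798, b = sin(fδ)/sin δ ≈ 0.442.
p = a·p₁ + b·p₂ ≈ (0.801, 0.589, -0.108); φ = arcsin(p_z) ≈ -6.18°, λ = atan2(p_y, p_x) ≈ 36.30°.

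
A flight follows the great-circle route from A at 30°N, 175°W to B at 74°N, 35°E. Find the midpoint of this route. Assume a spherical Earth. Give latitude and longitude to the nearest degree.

≈ 66°N, 173°E

From cos δ = sin φ₁ sin φ₂ + cos φ₁ cos φ₂ cos Δλ, the central angle is δ ≈ 1.293 rad (74.1°).
Interpolate at f = 1/2 with slerp weights a = sin((1−f)δ)/sin δ ≈ 0.626, b = sin(fδ)/sin δ ≈ 0.626.
p = a·p₁ + b·p₂ ≈ (-0.399, 0.052, 0.915); φ = arcsin(p_z) ≈ 66.27°, λ = atan2(p_y, p_x) ≈ 172.61°.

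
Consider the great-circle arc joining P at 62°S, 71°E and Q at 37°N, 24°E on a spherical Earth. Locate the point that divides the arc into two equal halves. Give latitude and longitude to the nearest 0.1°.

≈ 13.5°S, 41.1°E

Write both endpoints as unit vectors p₁, p₂ with components (cos φ cos λ, cos φ sin λ, sin φ).
The central angle between the endpoints is δ = arccos(p₁·p₂) ≈ 1.850 rad (106.0°).
Interpolate at f = 1/2 with slerp weights a = sin((1−f)δ)/sin δ ≈ 0.831, b = sin(fδ)/sin δ ≈ 0.831.
p = a·p₁ + b·p₂ ≈ (0.733, 0.639, -0.234); φ = arcsin(p_z) ≈ -13.51°, λ = atan2(p_y, p_x) ≈ 41.06°.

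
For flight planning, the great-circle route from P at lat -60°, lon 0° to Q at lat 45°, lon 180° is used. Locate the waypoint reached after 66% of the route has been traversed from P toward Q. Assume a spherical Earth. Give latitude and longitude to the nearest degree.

≈ lat -11°, lon 180°

From cos δ = sin φ₁ sin φ₂ + cos φ₁ cos φ₂ cos Δλ, the central angle is δ ≈ 2.880 rad (165.0°).
Interpolate at f = 0.66 with slerp weights a = sin((1−f)δ)/sin δ ≈ 3.207, b = sin(fδ)/sin δ ≈ 3.655.
p = a·p₁ + b·p₂ ≈ (-0.981, 0.000, -0.193); φ = arcsin(p_z) ≈ -11.10°, λ = atan2(p_y, p_x) ≈ 180.00°.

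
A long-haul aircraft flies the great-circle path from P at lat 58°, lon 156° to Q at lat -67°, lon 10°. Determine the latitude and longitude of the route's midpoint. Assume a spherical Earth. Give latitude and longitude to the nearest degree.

≈ lat -14°, lon 109°

Write both endpoints as unit vectors p₁, p₂ with components (cos φ cos λ, cos φ sin λ, sin φ).
The central angle between the endpoints is δ = arccos(p₁·p₂) ≈ 2.831 rad (162.2°).
Interpolate at f = 1/2 with slerp weights a = sin((1−f)δ)/sin δ ≈ 3.237, b = sin(fδ)/sin δ ≈ 3.237.
p = a·p₁ + b·p₂ ≈ (-0.321, 0.917, -0.235); φ = arcsin(p_z) ≈ -13.57°, λ = atan2(p_y, p_x) ≈ 109.31°.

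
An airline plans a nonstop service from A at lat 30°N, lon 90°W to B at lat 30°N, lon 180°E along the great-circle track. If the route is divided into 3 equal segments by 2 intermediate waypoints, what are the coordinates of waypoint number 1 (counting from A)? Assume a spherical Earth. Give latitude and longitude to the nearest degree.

≈ lat 38°N, lon 119°W

From cos δ = sin φ₁ sin φ₂ + cos φ₁ cos φ₂ cos Δλ, the central angle is δ ≈ 1.318 rad (75.5°).
Interpolate at f = 1/3 with slerp weights a = sin((1−f)δ)/sin δ ≈ 0.795, b = sin(fδ)/sin δ ≈ 0.439.
p = a·p₁ + b·p₂ ≈ (-0.380, -0.689, 0.617); φ = arcsin(p_z) ≈ 38.12°, λ = atan2(p_y, p_x) ≈ -118.92°.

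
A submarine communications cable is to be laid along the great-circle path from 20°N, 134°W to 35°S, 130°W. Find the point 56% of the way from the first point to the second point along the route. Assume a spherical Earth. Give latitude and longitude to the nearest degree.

Write both endpoints as unit vectors p₁, p₂ with components (cos φ cos λ, cos φ sin λ, sin φ).
The central angle between the endpoints is δ = arccos(p₁·p₂) ≈ 0.962 rad (55.1°).
Interpolate at f = 0.56 with slerp weights a = sin((1−f)δ)/sin δ ≈ 0.501, b = sin(fδ)/sin δ ≈ 0.625.
p = a·p₁ + b·p₂ ≈ (-0.656, -0.731, -0.187); φ = arcsin(p_z) ≈ -10.81°, λ = atan2(p_y, p_x) ≈ -131.91°.

≈ 11°S, 132°W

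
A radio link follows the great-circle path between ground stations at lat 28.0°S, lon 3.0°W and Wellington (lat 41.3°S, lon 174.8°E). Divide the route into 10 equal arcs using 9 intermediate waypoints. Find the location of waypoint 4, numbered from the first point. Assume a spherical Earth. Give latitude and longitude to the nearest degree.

≈ lat 72°S, lon 1°E

The haversine formula gives a central angle δ ≈ 1.932 rad (110.7°) between the endpoints.
Interpolate at f = 4/10 with slerp weights a = sin((1−f)δ)/sin δ ≈ 0.979, b = sin(fδ)/sin δ ≈ 0.746.
p = a·p₁ + b·p₂ ≈ (0.305, 0.006, -0.952); φ = arcsin(p_z) ≈ -72.21°, λ = atan2(p_y, p_x) ≈ 1.04°.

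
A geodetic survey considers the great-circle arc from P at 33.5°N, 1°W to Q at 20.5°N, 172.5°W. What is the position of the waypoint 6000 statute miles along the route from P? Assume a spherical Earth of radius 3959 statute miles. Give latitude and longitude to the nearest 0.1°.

≈ 58.3°N, 162.2°W

Write both endpoints as unit vectors p₁, p₂ with components (cos φ cos λ, cos φ sin λ, sin φ).
The central angle between the endpoints is δ = arccos(p₁·p₂) ≈ 2.189 rad (125.4°). The total great-circle distance is δ·R ≈ 2.189 × 3959 ≈ 8664 mi, so the target fraction is f = 6000/8664 ≈ 0.692.
Interpolate at f ≈ 0.692 with slerp weights a = sin((1−f)δ)/sin δ ≈ 0.765, b = sin(fδ)/sin δ ≈ 1.225.
p = a·p₁ + b·p₂ ≈ (-0.500, -0.161, 0.851); φ = arcsin(p_z) ≈ 58.32°, λ = atan2(p_y, p_x) ≈ -162.16°.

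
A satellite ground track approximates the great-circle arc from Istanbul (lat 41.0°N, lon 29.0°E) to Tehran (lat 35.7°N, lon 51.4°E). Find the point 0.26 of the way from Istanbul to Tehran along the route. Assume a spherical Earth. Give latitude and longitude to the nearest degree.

Write both endpoints as unit vectors p₁, p₂ with components (cos φ cos λ, cos φ sin λ, sin φ).
The central angle between the endpoints is δ = arccos(p₁·p₂) ≈ 0.319 rad (18.3°).
Interpolate at f = 0.26 with slerp weights a = sin((1−f)δ)/sin δ ≈ 0.746, b = sin(fδ)/sin δ ≈ 0.264.
p = a·p₁ + b·p₂ ≈ (0.626, 0.441, 0.643); φ = arcsin(p_z) ≈ 40.05°, λ = atan2(p_y, p_x) ≈ 35.13°.

≈ lat 40°N, lon 35°E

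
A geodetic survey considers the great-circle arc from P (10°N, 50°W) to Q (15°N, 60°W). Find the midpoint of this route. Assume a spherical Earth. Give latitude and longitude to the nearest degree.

≈ (13°N, 55°W)

From cos δ = sin φ₁ sin φ₂ + cos φ₁ cos φ₂ cos Δλ, the central angle is δ ≈ 0.191 rad (11.0°).
Interpolate at f = 1/2 with slerp weights a = sin((1−f)δ)/sin δ ≈ 0.502, b = sin(fδ)/sin δ ≈ 0.502.
p = a·p₁ + b·p₂ ≈ (0.561, -0.799, 0.217); φ = arcsin(p_z) ≈ 12.55°, λ = atan2(p_y, p_x) ≈ -54.95°.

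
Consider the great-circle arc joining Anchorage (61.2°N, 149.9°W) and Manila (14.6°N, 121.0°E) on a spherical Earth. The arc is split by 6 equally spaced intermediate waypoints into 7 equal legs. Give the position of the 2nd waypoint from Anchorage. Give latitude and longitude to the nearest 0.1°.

≈ (56.4°N, 168.0°E)

From cos δ = sin φ₁ sin φ₂ + cos φ₁ cos φ₂ cos Δλ, the central angle is δ ≈ 1.341 rad (76.8°).
Interpolate at f = 2/7 with slerp weights a = sin((1−f)δ)/sin δ ≈ 0.840, b = sin(fδ)/sin δ ≈ 0.384.
p = a·p₁ + b·p₂ ≈ (-0.541, 0.115, 0.833); φ = arcsin(p_z) ≈ 56.39°, λ = atan2(p_y, p_x) ≈ 167.96°.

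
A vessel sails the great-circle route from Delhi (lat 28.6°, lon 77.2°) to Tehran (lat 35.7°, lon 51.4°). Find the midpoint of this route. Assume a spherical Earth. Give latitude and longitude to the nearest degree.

≈ lat 33°, lon 65°

The haversine formula gives a central angle δ ≈ 0.399 rad (22.9°) between the endpoints.
Interpolate at f = 1/2 with slerp weights a = sin((1−f)δ)/sin δ ≈ 0.510, b = sin(fδ)/sin δ ≈ 0.510.
p = a·p₁ + b·p₂ ≈ (0.358, 0.761, 0.542); φ = arcsin(p_z) ≈ 32.81°, λ = atan2(p_y, p_x) ≈ 64.81°.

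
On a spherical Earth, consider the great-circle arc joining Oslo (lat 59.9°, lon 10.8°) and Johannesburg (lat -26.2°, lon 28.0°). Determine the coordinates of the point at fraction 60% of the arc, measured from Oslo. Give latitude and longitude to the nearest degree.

Convert each endpoint to a unit vector on the sphere (x = cos φ cos λ, y = cos φ sin λ, z = sin φ).
The central angle between the endpoints is δ = arccos(p₁·p₂) ≈ 1.523 rad (87.3°).
Interpolate at f = 0.60 with slerp weights a = sin((1−f)δ)/sin δ ≈ 0.573, b = sin(fδ)/sin δ ≈ 0.793.
p = a·p₁ + b·p₂ ≈ (0.910, 0.388, 0.146); φ = arcsin(p_z) ≈ 8.37°, λ = atan2(p_y, p_x) ≈ 23.07°.

≈ lat 8°, lon 23°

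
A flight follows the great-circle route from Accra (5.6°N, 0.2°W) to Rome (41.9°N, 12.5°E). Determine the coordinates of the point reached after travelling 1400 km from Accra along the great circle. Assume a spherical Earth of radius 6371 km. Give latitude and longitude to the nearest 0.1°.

Write both endpoints as unit vectors p₁, p₂ with components (cos φ cos λ, cos φ sin λ, sin φ).
The central angle between the endpoints is δ = arccos(p₁·p₂) ≈ 0.664 rad (38.0°). The total great-circle distance is δ·R ≈ 0.664 × 6371 ≈ 4228 km, so the target fraction is f = 1400/4228 ≈ 0.331.
Interpolate at f ≈ 0.331 with slerp weights a = sin((1−f)δ)/sin δ ≈ 0.697, b = sin(fδ)/sin δ ≈ 0.354.
p = a·p₁ + b·p₂ ≈ (0.951, 0.055, 0.304); φ = arcsin(p_z) ≈ 17.72°, λ = atan2(p_y, p_x) ≈ 3.29°.

≈ 17.7°N, 3.3°E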